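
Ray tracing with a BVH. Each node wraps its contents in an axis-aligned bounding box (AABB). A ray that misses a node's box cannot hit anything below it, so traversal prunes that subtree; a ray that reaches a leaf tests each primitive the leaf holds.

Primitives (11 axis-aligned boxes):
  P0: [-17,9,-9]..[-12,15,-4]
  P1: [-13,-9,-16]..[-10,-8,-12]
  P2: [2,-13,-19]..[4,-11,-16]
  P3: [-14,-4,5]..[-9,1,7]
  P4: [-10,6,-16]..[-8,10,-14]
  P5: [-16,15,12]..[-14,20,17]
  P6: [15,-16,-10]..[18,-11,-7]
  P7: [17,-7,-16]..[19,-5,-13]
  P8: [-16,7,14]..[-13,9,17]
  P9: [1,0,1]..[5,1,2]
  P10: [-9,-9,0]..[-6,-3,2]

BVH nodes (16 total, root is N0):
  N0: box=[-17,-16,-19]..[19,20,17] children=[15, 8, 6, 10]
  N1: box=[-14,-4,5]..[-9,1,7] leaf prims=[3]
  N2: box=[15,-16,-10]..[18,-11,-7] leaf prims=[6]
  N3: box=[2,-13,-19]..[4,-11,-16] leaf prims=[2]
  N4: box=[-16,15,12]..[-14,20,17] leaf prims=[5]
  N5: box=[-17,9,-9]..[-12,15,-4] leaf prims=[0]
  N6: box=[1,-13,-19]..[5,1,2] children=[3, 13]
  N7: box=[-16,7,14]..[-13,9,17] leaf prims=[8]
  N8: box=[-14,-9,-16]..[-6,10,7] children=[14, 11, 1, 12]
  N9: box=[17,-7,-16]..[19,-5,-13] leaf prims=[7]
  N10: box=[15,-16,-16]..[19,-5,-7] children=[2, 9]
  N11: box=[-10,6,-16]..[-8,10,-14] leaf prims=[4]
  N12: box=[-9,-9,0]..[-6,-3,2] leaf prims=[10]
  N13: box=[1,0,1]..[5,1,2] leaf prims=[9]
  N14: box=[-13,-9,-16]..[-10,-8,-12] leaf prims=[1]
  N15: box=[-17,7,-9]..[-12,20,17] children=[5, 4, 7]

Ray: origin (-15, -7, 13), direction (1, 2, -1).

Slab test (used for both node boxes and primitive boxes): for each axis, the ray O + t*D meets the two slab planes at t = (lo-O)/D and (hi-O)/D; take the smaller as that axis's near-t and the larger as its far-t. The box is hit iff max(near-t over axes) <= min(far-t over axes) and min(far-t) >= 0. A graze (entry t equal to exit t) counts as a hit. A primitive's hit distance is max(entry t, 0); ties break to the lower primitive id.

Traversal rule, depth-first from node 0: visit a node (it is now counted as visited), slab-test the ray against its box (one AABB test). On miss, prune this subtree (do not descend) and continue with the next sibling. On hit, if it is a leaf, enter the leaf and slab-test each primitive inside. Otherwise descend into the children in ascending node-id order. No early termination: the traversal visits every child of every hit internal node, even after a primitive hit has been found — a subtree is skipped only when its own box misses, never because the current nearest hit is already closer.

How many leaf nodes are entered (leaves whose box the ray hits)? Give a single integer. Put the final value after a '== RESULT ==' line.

Walk:
N0 x:[-2,34] y:[-9/2,27/2] z:[-4,32] -> hit [-2,27/2], descend [6, 8, 10, 15]
  N6 x:[16,20] y:[-3,4] z:[11,32] -> miss, prune
  N8 x:[1,9] y:[-1,17/2] z:[6,29] -> hit [6,17/2], descend [1, 11, 12, 14]
    N1 x:[1,6] y:[3/2,4] z:[6,8] -> miss, prune
    N11 x:[5,7] y:[13/2,17/2] z:[27,29] -> miss, prune
    N12 x:[6,9] y:[-1,2] z:[11,13] -> miss, prune
    N14 x:[2,5] y:[-1,-1/2] z:[25,29] -> miss, prune
  N10 x:[30,34] y:[-9/2,1] z:[20,29] -> miss, prune
  N15 x:[-2,3] y:[7,27/2] z:[-4,22] -> miss, prune

order=[0, 6, 8, 1, 11, 12, 14, 10, 15]  |boxes|=9  |leaves|=0  hit=miss

== RESULT ==
0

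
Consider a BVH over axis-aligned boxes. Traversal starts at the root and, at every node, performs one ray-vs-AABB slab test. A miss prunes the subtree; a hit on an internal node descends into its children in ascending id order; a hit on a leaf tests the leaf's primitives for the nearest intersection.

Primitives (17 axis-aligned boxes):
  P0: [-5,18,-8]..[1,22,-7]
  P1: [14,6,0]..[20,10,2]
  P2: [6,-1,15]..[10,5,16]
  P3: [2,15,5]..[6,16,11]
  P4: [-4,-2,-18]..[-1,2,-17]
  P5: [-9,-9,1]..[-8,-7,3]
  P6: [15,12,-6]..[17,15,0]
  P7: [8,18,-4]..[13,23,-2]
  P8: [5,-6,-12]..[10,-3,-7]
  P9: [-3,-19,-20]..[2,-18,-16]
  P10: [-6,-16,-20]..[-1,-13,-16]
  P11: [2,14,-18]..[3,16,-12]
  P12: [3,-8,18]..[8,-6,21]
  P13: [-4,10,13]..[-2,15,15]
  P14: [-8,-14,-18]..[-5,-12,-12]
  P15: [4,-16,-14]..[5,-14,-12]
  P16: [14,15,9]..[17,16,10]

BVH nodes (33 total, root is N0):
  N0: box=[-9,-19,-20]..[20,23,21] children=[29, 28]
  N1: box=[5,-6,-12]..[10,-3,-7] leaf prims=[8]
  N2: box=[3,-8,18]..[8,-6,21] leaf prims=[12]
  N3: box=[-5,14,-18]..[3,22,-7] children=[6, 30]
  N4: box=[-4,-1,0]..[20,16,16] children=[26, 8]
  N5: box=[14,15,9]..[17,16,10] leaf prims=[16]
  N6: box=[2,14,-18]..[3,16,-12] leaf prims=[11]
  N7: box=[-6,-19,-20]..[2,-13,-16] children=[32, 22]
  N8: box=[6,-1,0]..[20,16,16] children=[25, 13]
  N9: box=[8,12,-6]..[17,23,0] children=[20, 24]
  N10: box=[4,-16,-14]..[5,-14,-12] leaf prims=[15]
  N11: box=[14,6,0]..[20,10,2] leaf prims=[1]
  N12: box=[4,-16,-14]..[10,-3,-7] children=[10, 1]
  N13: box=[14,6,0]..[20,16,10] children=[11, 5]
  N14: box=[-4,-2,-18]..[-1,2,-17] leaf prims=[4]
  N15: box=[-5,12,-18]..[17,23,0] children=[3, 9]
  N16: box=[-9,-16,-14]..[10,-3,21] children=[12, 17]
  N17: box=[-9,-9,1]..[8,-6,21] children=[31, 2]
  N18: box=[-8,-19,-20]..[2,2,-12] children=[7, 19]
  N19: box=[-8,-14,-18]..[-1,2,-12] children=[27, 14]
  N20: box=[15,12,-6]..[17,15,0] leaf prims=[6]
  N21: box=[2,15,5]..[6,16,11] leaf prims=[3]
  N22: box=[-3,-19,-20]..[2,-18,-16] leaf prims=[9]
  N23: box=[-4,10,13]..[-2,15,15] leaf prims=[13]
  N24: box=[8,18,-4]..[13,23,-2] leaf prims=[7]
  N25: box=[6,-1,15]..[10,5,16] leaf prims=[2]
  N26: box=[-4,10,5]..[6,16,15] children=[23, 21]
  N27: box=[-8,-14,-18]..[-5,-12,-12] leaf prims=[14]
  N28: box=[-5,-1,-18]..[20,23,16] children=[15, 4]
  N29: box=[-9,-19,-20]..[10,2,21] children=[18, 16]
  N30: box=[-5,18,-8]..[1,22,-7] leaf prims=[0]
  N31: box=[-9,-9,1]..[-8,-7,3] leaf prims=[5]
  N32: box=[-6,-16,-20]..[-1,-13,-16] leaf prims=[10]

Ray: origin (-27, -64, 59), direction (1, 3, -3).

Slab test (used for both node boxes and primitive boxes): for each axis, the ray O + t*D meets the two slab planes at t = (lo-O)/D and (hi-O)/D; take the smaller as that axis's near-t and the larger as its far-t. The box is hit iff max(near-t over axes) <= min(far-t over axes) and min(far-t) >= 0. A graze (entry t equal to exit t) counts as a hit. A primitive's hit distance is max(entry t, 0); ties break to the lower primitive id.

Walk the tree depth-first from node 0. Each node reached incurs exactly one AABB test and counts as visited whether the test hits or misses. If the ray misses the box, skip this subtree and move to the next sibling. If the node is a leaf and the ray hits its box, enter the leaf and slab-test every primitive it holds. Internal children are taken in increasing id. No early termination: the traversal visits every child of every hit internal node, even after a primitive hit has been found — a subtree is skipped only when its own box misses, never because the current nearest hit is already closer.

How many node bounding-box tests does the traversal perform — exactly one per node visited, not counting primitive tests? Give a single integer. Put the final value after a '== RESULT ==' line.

Walk:
N0 x:[18,47] y:[15,29] z:[38/3,79/3] -> hit [18,79/3], descend [28, 29]
  N28 x:[22,47] y:[21,29] z:[43/3,77/3] -> hit [22,77/3], descend [4, 15]
    N4 x:[23,47] y:[21,80/3] z:[43/3,59/3] -> miss, prune
    N15 x:[22,44] y:[76/3,29] z:[59/3,77/3] -> hit [76/3,77/3], descend [3, 9]
      N3 x:[22,30] y:[26,86/3] z:[22,77/3] -> miss, prune
      N9 x:[35,44] y:[76/3,29] z:[59/3,65/3] -> miss, prune
  N29 x:[18,37] y:[15,22] z:[38/3,79/3] -> hit [18,22], descend [16, 18]
    N16 x:[18,37] y:[16,61/3] z:[38/3,73/3] -> hit [18,61/3], descend [12, 17]
      N12 x:[31,37] y:[16,61/3] z:[22,73/3] -> miss, prune
      N17 x:[18,35] y:[55/3,58/3] z:[38/3,58/3] -> hit [55/3,58/3], descend [2, 31]
        N2 x:[30,35] y:[56/3,58/3] z:[38/3,41/3] -> miss, prune
        N31 x:[18,19] y:[55/3,19] z:[56/3,58/3] -> hit [56/3,19] leaf, test {P5@t=56/3}
    N18 x:[19,29] y:[15,22] z:[71/3,79/3] -> miss, prune

order=[0, 28, 4, 15, 3, 9, 29, 16, 12, 17, 2, 31, 18]  |boxes|=13  |leaves|=1  hit=P5

== RESULT ==
13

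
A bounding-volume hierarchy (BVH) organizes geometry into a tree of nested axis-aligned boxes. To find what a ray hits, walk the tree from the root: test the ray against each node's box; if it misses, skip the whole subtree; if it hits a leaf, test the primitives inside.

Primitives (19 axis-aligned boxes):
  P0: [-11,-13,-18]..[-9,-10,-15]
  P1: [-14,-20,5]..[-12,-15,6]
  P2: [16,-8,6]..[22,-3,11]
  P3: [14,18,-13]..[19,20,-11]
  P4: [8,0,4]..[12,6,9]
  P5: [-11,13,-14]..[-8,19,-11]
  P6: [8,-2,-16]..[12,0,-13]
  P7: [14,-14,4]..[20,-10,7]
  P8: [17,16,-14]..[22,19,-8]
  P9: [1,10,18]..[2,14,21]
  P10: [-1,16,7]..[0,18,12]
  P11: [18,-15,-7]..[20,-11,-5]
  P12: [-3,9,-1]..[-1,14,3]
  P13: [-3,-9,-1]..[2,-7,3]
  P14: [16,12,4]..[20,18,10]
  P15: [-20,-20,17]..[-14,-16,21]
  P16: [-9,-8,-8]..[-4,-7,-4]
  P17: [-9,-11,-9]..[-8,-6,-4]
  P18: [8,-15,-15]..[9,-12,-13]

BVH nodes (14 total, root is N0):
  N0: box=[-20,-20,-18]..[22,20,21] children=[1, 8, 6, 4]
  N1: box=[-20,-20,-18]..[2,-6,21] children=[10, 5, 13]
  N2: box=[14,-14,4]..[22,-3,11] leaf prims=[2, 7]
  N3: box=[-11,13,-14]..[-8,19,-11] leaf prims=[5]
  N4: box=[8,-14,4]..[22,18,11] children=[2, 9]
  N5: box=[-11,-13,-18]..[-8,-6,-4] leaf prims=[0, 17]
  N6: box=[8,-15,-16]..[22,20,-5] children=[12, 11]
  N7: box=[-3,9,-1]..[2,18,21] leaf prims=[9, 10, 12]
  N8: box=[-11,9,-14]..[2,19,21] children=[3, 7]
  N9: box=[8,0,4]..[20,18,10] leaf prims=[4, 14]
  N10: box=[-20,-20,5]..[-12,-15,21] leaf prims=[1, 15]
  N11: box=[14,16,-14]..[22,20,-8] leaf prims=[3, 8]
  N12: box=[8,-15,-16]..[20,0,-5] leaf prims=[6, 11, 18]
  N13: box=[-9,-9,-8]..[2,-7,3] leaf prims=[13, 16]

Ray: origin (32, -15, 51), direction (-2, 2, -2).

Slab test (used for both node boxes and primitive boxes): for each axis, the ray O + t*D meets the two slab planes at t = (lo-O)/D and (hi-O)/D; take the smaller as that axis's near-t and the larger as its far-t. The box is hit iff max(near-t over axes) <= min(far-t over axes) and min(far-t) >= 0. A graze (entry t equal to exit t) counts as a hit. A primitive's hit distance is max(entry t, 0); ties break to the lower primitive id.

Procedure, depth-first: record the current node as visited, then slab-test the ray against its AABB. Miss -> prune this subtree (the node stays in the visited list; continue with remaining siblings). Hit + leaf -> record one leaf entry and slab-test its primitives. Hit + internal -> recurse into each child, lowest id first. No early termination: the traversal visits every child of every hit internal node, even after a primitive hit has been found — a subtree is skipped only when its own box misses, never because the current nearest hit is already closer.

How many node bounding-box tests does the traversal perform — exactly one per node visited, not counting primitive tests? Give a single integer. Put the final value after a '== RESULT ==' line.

Traverse from the root:
N0 x:[5,26] y:[-5/2,35/2] z:[15,69/2] -> hit [15,35/2], descend [1, 4, 6, 8]
  N1 x:[15,26] y:[-5/2,9/2] z:[15,69/2] -> miss, prune
  N4 x:[5,12] y:[1/2,33/2] z:[20,47/2] -> miss, prune
  N6 x:[5,12] y:[0,35/2] z:[28,67/2] -> miss, prune
  N8 x:[15,43/2] y:[12,17] z:[15,65/2] -> hit [15,17], descend [3, 7]
    N3 x:[20,43/2] y:[14,17] z:[31,65/2] -> miss, prune
    N7 x:[15,35/2] y:[12,33/2] z:[15,26] -> hit [15,33/2] leaf, test {P9(miss), P10(miss), P12(miss)}

Summary -> nodes [0, 1, 4, 6, 8, 3, 7]; box-tests=7; leaf-entries=1; first=miss

== RESULT ==
7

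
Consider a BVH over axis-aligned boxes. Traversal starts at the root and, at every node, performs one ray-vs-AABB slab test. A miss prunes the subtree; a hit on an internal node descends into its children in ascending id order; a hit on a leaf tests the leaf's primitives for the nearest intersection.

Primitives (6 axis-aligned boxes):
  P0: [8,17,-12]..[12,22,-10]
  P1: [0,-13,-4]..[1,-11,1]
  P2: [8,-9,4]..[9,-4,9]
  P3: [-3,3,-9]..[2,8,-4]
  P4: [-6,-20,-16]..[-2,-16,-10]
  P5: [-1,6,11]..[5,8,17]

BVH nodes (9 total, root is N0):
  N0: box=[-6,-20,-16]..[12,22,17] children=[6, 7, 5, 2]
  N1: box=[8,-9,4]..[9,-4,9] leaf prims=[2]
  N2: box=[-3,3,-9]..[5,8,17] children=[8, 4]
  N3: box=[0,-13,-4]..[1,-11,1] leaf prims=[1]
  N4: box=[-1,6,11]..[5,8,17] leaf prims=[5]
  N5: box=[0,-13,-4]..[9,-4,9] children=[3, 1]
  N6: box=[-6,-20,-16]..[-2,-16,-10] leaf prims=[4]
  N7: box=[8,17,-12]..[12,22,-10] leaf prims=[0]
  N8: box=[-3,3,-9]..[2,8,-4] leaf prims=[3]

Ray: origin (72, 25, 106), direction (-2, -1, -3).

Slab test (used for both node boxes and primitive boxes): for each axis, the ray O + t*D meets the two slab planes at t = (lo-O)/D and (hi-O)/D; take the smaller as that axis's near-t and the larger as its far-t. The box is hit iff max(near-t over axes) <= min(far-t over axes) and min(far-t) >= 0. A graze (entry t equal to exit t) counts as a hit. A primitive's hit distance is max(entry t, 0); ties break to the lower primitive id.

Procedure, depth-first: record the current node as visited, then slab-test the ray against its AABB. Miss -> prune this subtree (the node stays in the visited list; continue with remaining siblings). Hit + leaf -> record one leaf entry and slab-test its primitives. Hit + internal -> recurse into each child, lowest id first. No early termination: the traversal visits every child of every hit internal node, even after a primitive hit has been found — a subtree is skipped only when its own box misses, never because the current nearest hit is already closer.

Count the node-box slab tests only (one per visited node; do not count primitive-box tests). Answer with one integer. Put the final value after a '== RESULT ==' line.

Trace the traversal:
N0 x:[30,39] y:[3,45] z:[89/3,122/3] -> hit [30,39], descend [2, 5, 6, 7]
  N2 x:[67/2,75/2] y:[17,22] z:[89/3,115/3] -> miss, prune
  N5 x:[63/2,36] y:[29,38] z:[97/3,110/3] -> hit [97/3,36], descend [1, 3]
    N1 x:[63/2,32] y:[29,34] z:[97/3,34] -> miss, prune
    N3 x:[71/2,36] y:[36,38] z:[35,110/3] -> hit [36,36] leaf, test {P1@t=36}
  N6 x:[37,39] y:[41,45] z:[116/3,122/3] -> miss, prune
  N7 x:[30,32] y:[3,8] z:[116/3,118/3] -> miss, prune

Visited [0, 2, 5, 1, 3, 6, 7]. Tests: 7 box, 1 leaf. Nearest: P1.

== RESULT ==
7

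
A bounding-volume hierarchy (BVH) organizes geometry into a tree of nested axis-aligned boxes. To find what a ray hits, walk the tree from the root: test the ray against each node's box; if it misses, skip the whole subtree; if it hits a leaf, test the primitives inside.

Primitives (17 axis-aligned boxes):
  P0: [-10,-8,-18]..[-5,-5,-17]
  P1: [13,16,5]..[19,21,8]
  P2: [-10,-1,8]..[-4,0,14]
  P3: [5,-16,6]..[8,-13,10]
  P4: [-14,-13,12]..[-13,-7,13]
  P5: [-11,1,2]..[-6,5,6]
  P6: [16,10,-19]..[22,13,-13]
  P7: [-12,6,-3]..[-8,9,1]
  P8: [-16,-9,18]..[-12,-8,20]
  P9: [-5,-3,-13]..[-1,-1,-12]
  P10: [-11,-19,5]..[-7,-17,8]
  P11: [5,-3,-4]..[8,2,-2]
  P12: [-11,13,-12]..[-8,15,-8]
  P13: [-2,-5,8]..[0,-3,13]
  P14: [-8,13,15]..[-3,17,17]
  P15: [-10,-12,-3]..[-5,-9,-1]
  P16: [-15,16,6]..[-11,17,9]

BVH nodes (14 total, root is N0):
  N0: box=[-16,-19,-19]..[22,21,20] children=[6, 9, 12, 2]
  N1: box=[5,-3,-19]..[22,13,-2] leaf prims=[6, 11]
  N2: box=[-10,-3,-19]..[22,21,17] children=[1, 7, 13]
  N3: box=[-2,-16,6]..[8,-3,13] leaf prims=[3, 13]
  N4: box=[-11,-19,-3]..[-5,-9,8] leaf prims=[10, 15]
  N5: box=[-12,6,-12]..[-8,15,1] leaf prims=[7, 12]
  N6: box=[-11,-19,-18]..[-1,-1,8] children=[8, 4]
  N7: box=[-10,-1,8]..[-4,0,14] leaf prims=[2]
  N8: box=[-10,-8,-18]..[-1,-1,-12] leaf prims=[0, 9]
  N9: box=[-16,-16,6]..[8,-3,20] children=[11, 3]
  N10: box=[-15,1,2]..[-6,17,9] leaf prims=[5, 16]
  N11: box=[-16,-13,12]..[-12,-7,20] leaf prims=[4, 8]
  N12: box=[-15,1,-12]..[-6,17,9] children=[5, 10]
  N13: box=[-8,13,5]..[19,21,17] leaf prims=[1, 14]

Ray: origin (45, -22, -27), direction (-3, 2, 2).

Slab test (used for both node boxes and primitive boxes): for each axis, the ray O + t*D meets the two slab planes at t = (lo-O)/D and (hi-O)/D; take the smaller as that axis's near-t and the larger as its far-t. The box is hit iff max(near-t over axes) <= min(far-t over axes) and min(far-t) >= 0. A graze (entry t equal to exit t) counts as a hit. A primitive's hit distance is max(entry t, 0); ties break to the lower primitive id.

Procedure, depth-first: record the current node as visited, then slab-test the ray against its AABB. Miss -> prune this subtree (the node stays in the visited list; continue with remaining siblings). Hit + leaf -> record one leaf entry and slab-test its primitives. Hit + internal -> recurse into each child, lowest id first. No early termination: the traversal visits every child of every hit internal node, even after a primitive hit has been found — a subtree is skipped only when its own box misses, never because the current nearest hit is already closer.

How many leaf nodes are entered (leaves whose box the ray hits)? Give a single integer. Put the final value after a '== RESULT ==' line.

Traverse from the root:
N0 x:[23/3,61/3] y:[3/2,43/2] z:[4,47/2] -> hit [23/3,61/3], descend [2, 6, 9, 12]
  N2 x:[23/3,55/3] y:[19/2,43/2] z:[4,22] -> hit [19/2,55/3], descend [1, 7, 13]
    N1 x:[23/3,40/3] y:[19/2,35/2] z:[4,25/2] -> hit [19/2,25/2] leaf, test {P6(miss), P11(miss)}
    N7 x:[49/3,55/3] y:[21/2,11] z:[35/2,41/2] -> miss, prune
    N13 x:[26/3,53/3] y:[35/2,43/2] z:[16,22] -> hit [35/2,53/3] leaf, test {P1(miss), P14(miss)}
  N6 x:[46/3,56/3] y:[3/2,21/2] z:[9/2,35/2] -> miss, prune
  N9 x:[37/3,61/3] y:[3,19/2] z:[33/2,47/2] -> miss, prune
  N12 x:[17,20] y:[23/2,39/2] z:[15/2,18] -> hit [17,18], descend [5, 10]
    N5 x:[53/3,19] y:[14,37/2] z:[15/2,14] -> miss, prune
    N10 x:[17,20] y:[23/2,39/2] z:[29/2,18] -> hit [17,18] leaf, test {P5(miss), P16(miss)}

order=[0, 2, 1, 7, 13, 6, 9, 12, 5, 10]  |boxes|=10  |leaves|=3  hit=miss

== RESULT ==
3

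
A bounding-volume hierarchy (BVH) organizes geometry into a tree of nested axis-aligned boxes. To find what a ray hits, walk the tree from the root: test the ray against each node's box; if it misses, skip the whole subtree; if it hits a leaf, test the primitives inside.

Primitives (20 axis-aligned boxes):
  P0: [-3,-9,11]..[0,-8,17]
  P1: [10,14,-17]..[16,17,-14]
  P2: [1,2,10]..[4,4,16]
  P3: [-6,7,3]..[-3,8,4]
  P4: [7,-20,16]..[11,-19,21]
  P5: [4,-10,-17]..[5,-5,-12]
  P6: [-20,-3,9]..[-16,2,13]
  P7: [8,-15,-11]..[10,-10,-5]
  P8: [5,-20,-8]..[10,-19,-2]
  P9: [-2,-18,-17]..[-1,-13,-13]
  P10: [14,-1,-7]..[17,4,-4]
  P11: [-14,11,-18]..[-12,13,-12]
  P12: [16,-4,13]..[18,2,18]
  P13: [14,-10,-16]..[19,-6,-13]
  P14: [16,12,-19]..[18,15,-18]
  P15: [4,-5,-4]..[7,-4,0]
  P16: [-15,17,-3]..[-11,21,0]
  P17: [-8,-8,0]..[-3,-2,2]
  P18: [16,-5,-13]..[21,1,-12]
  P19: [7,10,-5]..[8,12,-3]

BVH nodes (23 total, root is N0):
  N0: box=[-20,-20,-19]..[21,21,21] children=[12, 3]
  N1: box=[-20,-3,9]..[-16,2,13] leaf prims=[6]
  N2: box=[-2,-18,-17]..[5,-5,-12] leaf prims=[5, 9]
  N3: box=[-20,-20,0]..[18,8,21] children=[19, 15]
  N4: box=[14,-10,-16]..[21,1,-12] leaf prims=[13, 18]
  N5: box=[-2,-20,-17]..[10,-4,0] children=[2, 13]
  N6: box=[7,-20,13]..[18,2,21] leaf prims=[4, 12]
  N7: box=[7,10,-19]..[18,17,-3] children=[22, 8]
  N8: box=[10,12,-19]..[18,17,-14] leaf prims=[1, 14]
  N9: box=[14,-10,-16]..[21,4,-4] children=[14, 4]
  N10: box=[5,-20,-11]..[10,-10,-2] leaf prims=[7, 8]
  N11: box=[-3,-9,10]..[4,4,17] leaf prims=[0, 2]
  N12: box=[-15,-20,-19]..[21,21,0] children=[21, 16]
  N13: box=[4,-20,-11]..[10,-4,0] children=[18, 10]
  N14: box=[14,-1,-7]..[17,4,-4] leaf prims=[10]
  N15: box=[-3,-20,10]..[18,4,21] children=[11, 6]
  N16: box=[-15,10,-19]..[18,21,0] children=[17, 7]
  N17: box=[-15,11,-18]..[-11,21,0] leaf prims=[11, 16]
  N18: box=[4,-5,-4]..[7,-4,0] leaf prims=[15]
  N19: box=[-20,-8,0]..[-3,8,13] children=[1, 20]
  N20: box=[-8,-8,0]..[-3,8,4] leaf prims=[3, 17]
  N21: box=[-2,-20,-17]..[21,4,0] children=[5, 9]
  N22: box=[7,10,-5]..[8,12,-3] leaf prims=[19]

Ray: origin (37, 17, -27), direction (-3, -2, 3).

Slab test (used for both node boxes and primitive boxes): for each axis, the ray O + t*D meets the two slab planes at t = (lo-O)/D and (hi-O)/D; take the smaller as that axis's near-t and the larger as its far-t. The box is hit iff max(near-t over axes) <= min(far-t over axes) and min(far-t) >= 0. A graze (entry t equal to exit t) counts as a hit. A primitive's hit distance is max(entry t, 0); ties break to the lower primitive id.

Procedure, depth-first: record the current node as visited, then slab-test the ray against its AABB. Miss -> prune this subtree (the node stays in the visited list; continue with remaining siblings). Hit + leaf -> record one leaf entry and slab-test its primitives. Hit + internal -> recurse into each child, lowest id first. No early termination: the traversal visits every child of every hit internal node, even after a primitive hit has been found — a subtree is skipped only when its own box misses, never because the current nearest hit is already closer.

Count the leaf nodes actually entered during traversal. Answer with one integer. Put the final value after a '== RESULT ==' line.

Traverse from the root:
N0 x:[16/3,19] y:[-2,37/2] z:[8/3,16] -> hit [16/3,16], descend [3, 12]
  N3 x:[19/3,19] y:[9/2,37/2] z:[9,16] -> hit [9,16], descend [15, 19]
    N15 x:[19/3,40/3] y:[13/2,37/2] z:[37/3,16] -> hit [37/3,40/3], descend [6, 11]
      N6 x:[19/3,10] y:[15/2,37/2] z:[40/3,16] -> miss, prune
      N11 x:[11,40/3] y:[13/2,13] z:[37/3,44/3] -> hit [37/3,13] leaf, test {P0@t=38/3, P2(miss)}
    N19 x:[40/3,19] y:[9/2,25/2] z:[9,40/3] -> miss, prune
  N12 x:[16/3,52/3] y:[-2,37/2] z:[8/3,9] -> hit [16/3,9], descend [16, 21]
    N16 x:[19/3,52/3] y:[-2,7/2] z:[8/3,9] -> miss, prune
    N21 x:[16/3,13] y:[13/2,37/2] z:[10/3,9] -> hit [13/2,9], descend [5, 9]
      N5 x:[9,13] y:[21/2,37/2] z:[10/3,9] -> miss, prune
      N9 x:[16/3,23/3] y:[13/2,27/2] z:[11/3,23/3] -> hit [13/2,23/3], descend [4, 14]
        N4 x:[16/3,23/3] y:[8,27/2] z:[11/3,5] -> miss, prune
        N14 x:[20/3,23/3] y:[13/2,9] z:[20/3,23/3] -> hit [20/3,23/3] leaf, test {P10@t=20/3}

13 AABB tests over nodes [0, 3, 15, 6, 11, 19, 12, 16, 21, 5, 9, 4, 14]; 2 leaves entered; closest P10.

== RESULT ==
2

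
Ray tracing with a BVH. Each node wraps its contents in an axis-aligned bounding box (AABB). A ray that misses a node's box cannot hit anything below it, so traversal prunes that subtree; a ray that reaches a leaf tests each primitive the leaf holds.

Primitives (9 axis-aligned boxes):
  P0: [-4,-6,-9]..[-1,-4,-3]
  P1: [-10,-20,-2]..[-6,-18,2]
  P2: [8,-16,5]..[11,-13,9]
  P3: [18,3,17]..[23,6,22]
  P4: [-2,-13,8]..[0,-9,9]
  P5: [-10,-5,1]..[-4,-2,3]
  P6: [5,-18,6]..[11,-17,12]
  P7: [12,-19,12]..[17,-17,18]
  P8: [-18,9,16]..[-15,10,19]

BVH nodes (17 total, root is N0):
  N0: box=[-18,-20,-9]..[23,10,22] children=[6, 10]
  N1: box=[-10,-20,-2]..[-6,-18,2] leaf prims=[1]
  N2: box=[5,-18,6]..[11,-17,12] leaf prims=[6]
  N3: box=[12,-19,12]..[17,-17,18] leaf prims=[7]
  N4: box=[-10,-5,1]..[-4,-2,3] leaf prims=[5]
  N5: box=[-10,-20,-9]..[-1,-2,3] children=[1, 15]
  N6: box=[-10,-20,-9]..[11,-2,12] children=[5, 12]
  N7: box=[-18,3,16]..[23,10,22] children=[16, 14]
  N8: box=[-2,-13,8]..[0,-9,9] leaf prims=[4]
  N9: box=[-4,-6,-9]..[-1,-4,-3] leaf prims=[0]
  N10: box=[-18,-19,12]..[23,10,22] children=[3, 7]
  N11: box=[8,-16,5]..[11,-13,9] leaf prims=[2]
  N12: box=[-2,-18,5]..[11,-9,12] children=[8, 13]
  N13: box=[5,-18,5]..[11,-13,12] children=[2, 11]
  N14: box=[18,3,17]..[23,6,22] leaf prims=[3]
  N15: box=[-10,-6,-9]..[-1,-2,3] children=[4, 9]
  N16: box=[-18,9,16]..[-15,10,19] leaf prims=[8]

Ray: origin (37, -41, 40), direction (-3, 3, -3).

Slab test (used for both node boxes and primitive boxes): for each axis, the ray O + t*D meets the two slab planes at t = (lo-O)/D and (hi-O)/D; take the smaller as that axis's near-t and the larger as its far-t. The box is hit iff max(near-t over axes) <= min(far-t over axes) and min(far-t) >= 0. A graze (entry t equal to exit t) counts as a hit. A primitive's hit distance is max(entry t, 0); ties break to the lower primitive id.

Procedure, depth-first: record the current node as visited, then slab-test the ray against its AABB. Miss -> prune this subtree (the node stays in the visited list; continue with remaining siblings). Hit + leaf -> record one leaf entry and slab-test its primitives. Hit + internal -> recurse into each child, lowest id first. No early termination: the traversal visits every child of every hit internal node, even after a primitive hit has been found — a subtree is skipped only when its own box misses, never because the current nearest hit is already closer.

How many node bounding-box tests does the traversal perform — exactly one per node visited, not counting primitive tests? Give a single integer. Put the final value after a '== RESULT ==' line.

Walk:
N0 x:[14/3,55/3] y:[7,17] z:[6,49/3] -> hit [7,49/3], descend [6, 10]
  N6 x:[26/3,47/3] y:[7,13] z:[28/3,49/3] -> hit [28/3,13], descend [5, 12]
    N5 x:[38/3,47/3] y:[7,13] z:[37/3,49/3] -> hit [38/3,13], descend [1, 15]
      N1 x:[43/3,47/3] y:[7,23/3] z:[38/3,14] -> miss, prune
      N15 x:[38/3,47/3] y:[35/3,13] z:[37/3,49/3] -> hit [38/3,13], descend [4, 9]
        N4 x:[41/3,47/3] y:[12,13] z:[37/3,13] -> miss, prune
        N9 x:[38/3,41/3] y:[35/3,37/3] z:[43/3,49/3] -> miss, prune
    N12 x:[26/3,13] y:[23/3,32/3] z:[28/3,35/3] -> hit [28/3,32/3], descend [8, 13]
      N8 x:[37/3,13] y:[28/3,32/3] z:[31/3,32/3] -> miss, prune
      N13 x:[26/3,32/3] y:[23/3,28/3] z:[28/3,35/3] -> hit [28/3,28/3], descend [2, 11]
        N2 x:[26/3,32/3] y:[23/3,8] z:[28/3,34/3] -> miss, prune
        N11 x:[26/3,29/3] y:[25/3,28/3] z:[31/3,35/3] -> miss, prune
  N10 x:[14/3,55/3] y:[22/3,17] z:[6,28/3] -> hit [22/3,28/3], descend [3, 7]
    N3 x:[20/3,25/3] y:[22/3,8] z:[22/3,28/3] -> hit [22/3,8] leaf, test {P7@t=22/3}
    N7 x:[14/3,55/3] y:[44/3,17] z:[6,8] -> miss, prune

order=[0, 6, 5, 1, 15, 4, 9, 12, 8, 13, 2, 11, 10, 3, 7]  |boxes|=15  |leaves|=1  hit=P7

== RESULT ==
15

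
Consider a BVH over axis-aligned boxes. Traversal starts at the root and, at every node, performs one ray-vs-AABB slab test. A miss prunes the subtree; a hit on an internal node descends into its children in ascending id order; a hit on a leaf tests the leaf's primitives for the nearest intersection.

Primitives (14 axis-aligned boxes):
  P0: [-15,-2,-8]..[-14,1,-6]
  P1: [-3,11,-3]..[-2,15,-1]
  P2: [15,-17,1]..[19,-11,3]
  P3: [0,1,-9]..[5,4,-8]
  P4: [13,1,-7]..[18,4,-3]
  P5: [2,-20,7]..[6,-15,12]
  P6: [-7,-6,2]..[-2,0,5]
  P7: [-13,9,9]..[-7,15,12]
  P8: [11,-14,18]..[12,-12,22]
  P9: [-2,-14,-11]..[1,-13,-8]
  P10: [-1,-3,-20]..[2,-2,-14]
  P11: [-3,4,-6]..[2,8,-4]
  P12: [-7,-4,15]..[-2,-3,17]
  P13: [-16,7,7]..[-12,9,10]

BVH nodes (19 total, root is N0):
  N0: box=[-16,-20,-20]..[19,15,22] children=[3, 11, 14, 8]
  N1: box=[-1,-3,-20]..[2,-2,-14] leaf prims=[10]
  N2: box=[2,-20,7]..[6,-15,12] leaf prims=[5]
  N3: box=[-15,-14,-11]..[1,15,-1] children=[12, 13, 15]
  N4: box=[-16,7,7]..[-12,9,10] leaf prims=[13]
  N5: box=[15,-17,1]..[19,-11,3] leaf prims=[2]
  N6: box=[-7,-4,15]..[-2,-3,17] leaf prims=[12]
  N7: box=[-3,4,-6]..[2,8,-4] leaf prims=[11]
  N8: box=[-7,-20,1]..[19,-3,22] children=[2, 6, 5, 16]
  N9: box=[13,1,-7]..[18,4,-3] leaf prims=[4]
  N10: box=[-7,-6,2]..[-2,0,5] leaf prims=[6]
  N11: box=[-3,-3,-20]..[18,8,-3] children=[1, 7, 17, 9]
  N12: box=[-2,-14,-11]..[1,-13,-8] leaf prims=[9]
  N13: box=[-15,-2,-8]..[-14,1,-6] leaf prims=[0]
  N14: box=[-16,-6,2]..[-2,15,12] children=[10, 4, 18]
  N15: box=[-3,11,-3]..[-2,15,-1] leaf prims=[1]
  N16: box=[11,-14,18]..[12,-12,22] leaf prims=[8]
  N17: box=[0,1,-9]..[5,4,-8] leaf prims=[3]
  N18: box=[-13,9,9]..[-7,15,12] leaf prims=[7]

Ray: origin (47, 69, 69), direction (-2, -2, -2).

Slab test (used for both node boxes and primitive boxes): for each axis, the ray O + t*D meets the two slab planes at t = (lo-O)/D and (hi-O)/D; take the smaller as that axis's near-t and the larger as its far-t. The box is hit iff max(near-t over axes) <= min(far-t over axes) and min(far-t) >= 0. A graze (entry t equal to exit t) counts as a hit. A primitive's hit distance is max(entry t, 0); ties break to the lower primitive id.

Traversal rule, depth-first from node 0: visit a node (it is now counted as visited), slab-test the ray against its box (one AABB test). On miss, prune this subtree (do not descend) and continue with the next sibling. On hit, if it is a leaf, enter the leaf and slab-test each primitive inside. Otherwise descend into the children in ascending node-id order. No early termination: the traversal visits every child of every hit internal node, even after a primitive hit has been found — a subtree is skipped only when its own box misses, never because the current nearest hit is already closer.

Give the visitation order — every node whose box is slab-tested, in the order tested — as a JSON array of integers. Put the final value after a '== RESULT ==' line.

Traverse from the root:
N0 x:[14,63/2] y:[27,89/2] z:[47/2,89/2] -> hit [27,63/2], descend [3, 8, 11, 14]
  N3 x:[23,31] y:[27,83/2] z:[35,40] -> miss, prune
  N8 x:[14,27] y:[36,89/2] z:[47/2,34] -> miss, prune
  N11 x:[29/2,25] y:[61/2,36] z:[36,89/2] -> miss, prune
  N14 x:[49/2,63/2] y:[27,75/2] z:[57/2,67/2] -> hit [57/2,63/2], descend [4, 10, 18]
    N4 x:[59/2,63/2] y:[30,31] z:[59/2,31] -> hit [30,31] leaf, test {P13@t=30}
    N10 x:[49/2,27] y:[69/2,75/2] z:[32,67/2] -> miss, prune
    N18 x:[27,30] y:[27,30] z:[57/2,30] -> hit [57/2,30] leaf, test {P7@t=57/2}

8 AABB tests over nodes [0, 3, 8, 11, 14, 4, 10, 18]; 2 leaves entered; closest P7.

== RESULT ==
[0, 3, 8, 11, 14, 4, 10, 18]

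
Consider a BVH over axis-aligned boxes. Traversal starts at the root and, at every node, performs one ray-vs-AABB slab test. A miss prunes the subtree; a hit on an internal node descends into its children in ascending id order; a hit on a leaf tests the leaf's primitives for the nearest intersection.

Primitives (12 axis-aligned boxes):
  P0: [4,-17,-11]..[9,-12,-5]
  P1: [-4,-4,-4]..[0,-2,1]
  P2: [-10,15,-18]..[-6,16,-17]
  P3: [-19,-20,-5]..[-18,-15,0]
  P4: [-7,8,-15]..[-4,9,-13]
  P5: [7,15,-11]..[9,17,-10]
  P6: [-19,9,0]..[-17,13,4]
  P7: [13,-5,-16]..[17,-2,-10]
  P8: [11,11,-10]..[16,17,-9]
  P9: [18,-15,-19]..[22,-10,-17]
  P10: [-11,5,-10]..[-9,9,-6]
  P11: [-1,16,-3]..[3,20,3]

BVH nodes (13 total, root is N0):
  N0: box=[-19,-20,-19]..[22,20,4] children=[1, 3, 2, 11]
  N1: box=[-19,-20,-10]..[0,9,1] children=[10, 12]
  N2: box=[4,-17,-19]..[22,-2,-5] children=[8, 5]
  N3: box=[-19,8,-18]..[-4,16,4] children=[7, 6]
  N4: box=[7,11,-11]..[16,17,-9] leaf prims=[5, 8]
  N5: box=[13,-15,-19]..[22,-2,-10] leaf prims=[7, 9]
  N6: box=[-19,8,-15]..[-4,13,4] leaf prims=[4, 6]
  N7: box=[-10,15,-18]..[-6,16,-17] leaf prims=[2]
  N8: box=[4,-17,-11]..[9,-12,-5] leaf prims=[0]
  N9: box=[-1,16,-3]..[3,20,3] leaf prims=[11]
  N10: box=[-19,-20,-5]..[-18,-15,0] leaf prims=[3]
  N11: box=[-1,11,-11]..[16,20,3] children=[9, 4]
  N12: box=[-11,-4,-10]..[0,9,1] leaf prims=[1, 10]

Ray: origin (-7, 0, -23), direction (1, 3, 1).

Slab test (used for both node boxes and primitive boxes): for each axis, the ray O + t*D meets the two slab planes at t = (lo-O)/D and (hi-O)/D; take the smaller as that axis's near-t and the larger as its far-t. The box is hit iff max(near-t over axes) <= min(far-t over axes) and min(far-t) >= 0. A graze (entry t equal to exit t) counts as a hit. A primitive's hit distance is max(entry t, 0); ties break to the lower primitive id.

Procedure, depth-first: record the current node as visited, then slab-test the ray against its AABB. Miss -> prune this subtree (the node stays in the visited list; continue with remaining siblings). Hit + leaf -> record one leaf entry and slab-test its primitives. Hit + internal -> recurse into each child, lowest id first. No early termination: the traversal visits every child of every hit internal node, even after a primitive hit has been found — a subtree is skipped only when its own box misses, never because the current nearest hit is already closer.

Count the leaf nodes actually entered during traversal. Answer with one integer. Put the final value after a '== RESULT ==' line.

Traverse from the root:
N0 x:[-12,29] y:[-20/3,20/3] z:[4,27] -> hit [4,20/3], descend [1, 2, 3, 11]
  N1 x:[-12,7] y:[-20/3,3] z:[13,24] -> miss, prune
  N2 x:[11,29] y:[-17/3,-2/3] z:[4,18] -> miss, prune
  N3 x:[-12,3] y:[8/3,16/3] z:[5,27] -> miss, prune
  N11 x:[6,23] y:[11/3,20/3] z:[12,26] -> miss, prune

Summary -> nodes [0, 1, 2, 3, 11]; box-tests=5; leaf-entries=0; first=miss

== RESULT ==
0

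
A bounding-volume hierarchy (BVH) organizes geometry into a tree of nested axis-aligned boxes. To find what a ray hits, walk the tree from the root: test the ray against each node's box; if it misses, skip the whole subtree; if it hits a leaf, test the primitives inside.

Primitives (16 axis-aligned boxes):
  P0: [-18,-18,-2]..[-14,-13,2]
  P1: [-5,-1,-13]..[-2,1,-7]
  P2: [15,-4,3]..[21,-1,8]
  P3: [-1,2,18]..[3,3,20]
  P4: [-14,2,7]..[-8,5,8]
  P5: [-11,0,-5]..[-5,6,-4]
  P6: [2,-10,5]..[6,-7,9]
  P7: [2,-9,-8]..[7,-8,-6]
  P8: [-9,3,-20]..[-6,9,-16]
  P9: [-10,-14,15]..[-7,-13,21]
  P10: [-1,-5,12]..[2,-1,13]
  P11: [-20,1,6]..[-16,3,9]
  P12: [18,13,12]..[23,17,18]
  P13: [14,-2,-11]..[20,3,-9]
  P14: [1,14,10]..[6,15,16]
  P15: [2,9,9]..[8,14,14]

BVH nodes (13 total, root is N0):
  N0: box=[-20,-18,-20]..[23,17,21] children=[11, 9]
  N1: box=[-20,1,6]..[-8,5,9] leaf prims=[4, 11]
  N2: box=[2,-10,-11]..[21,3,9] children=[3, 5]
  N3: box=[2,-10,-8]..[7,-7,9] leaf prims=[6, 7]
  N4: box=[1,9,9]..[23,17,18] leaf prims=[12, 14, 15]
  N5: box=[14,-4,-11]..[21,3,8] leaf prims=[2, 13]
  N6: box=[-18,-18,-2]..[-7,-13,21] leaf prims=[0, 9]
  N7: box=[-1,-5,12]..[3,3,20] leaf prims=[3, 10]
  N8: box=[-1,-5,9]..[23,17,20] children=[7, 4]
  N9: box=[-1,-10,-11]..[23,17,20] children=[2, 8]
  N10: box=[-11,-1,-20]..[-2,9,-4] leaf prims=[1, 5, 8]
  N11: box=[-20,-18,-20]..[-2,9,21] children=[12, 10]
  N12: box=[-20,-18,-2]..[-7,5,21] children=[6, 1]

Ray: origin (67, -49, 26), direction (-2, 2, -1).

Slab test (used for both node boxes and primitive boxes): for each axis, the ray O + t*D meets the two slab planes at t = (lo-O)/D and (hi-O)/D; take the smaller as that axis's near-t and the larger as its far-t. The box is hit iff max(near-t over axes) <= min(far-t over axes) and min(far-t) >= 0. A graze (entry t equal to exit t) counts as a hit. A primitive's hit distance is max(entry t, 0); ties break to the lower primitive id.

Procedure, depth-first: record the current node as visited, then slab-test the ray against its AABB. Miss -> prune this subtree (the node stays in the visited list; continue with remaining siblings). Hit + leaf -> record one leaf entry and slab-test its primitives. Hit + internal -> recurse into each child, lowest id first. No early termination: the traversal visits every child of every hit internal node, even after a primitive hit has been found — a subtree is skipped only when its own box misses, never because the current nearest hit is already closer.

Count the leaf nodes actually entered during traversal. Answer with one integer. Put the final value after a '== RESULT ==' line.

Traverse from the root:
N0 x:[22,87/2] y:[31/2,33] z:[5,46] -> hit [22,33], descend [9, 11]
  N9 x:[22,34] y:[39/2,33] z:[6,37] -> hit [22,33], descend [2, 8]
    N2 x:[23,65/2] y:[39/2,26] z:[17,37] -> hit [23,26], descend [3, 5]
      N3 x:[30,65/2] y:[39/2,21] z:[17,34] -> miss, prune
      N5 x:[23,53/2] y:[45/2,26] z:[18,37] -> hit [23,26] leaf, test {P2@t=23, P13(miss)}
    N8 x:[22,34] y:[22,33] z:[6,17] -> miss, prune
  N11 x:[69/2,87/2] y:[31/2,29] z:[5,46] -> miss, prune

Visited [0, 9, 2, 3, 5, 8, 11]. Tests: 7 box, 1 leaf. Nearest: P2.

== RESULT ==
1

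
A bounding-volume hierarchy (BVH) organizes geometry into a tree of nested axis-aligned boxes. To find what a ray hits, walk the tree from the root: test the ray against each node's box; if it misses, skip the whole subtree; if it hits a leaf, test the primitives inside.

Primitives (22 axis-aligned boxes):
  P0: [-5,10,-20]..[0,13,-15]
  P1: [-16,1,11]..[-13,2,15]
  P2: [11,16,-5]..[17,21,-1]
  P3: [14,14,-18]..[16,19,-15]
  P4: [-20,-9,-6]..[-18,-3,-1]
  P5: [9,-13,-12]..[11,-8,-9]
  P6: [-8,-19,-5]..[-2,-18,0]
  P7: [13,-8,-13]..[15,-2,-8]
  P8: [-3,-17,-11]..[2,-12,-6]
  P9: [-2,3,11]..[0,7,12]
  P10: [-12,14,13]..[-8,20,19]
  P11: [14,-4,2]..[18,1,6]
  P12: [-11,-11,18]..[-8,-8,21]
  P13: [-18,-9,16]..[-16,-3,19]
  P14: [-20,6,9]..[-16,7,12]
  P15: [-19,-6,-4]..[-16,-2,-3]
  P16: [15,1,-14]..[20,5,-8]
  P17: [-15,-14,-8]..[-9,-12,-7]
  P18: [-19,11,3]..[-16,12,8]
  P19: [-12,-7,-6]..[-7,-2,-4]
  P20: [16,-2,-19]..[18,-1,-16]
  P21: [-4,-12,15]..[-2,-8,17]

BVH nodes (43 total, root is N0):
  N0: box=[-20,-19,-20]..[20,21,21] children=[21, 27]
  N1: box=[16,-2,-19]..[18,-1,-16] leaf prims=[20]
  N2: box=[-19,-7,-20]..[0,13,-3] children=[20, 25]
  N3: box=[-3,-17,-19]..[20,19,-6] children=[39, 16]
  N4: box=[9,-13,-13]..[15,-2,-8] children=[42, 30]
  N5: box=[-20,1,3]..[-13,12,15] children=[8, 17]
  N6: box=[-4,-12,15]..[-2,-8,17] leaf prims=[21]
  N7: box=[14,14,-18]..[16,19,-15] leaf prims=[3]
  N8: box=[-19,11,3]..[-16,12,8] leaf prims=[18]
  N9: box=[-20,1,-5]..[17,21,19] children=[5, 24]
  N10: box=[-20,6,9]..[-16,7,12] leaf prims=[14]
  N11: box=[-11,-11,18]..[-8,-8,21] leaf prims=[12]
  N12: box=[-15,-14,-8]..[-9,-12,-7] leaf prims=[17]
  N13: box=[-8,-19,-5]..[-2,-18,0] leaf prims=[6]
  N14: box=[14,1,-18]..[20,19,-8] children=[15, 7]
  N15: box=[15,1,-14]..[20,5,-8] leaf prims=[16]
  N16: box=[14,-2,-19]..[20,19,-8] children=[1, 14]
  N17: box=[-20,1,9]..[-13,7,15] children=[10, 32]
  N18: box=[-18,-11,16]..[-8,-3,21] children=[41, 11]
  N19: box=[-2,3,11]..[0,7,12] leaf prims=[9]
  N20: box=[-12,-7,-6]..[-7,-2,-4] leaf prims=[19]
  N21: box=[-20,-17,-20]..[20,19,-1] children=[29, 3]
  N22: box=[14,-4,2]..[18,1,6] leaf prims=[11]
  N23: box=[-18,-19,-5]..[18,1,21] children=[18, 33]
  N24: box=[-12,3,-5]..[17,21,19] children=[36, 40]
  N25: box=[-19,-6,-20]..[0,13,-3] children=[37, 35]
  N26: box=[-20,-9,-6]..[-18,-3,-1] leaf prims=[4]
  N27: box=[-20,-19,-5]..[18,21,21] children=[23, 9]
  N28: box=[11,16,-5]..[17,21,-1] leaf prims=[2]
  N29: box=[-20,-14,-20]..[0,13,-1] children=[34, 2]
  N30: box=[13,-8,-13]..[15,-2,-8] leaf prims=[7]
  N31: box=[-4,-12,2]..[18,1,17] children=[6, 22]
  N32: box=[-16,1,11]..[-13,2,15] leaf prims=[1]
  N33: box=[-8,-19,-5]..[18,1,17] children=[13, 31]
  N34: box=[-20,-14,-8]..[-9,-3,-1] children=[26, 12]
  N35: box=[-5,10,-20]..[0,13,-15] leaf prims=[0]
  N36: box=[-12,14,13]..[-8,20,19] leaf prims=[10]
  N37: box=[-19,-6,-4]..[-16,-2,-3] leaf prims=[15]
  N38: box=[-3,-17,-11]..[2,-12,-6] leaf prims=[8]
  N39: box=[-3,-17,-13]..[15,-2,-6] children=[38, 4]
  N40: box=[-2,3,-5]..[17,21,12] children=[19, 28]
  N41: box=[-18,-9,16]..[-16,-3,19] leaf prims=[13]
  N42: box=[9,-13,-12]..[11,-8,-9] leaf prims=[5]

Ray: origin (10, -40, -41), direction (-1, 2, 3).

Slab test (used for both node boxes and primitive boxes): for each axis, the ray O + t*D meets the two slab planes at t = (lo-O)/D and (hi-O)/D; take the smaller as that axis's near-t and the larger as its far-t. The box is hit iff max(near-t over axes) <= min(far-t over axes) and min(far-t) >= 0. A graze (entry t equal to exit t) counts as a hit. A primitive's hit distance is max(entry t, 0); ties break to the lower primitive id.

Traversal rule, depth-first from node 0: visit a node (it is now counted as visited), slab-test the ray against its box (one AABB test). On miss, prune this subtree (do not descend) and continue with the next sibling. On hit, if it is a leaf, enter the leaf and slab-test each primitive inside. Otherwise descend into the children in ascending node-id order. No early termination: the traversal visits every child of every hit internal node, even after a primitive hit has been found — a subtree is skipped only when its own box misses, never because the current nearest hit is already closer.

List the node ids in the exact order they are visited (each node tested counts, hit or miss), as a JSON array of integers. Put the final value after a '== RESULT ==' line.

Traverse from the root:
N0 x:[-10,30] y:[21/2,61/2] z:[7,62/3] -> hit [21/2,62/3], descend [21, 27]
  N21 x:[-10,30] y:[23/2,59/2] z:[7,40/3] -> hit [23/2,40/3], descend [3, 29]
    N3 x:[-10,13] y:[23/2,59/2] z:[22/3,35/3] -> hit [23/2,35/3], descend [16, 39]
      N16 x:[-10,-4] y:[19,59/2] z:[22/3,11] -> miss, prune
      N39 x:[-5,13] y:[23/2,19] z:[28/3,35/3] -> hit [23/2,35/3], descend [4, 38]
        N4 x:[-5,1] y:[27/2,19] z:[28/3,11] -> miss, prune
        N38 x:[8,13] y:[23/2,14] z:[10,35/3] -> hit [23/2,35/3] leaf, test {P8@t=23/2}
    N29 x:[10,30] y:[13,53/2] z:[7,40/3] -> hit [13,40/3], descend [2, 34]
      N2 x:[10,29] y:[33/2,53/2] z:[7,38/3] -> miss, prune
      N34 x:[19,30] y:[13,37/2] z:[11,40/3] -> miss, prune
  N27 x:[-8,30] y:[21/2,61/2] z:[12,62/3] -> hit [12,62/3], descend [9, 23]
    N9 x:[-7,30] y:[41/2,61/2] z:[12,20] -> miss, prune
    N23 x:[-8,28] y:[21/2,41/2] z:[12,62/3] -> hit [12,41/2], descend [18, 33]
      N18 x:[18,28] y:[29/2,37/2] z:[19,62/3] -> miss, prune
      N33 x:[-8,18] y:[21/2,41/2] z:[12,58/3] -> hit [12,18], descend [13, 31]
        N13 x:[12,18] y:[21/2,11] z:[12,41/3] -> miss, prune
        N31 x:[-8,14] y:[14,41/2] z:[43/3,58/3] -> miss, prune

order=[0, 21, 3, 16, 39, 4, 38, 29, 2, 34, 27, 9, 23, 18, 33, 13, 31]  |boxes|=17  |leaves|=1  hit=P8

== RESULT ==
[0, 21, 3, 16, 39, 4, 38, 29, 2, 34, 27, 9, 23, 18, 33, 13, 31]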